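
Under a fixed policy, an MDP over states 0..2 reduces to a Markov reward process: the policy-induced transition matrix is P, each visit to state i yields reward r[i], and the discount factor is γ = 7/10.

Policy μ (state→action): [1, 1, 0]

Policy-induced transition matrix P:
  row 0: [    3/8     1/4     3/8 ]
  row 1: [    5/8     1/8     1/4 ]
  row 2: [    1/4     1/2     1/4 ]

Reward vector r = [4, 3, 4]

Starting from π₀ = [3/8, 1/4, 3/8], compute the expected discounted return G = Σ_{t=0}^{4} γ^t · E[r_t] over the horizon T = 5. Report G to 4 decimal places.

G = 10.3153

t=0: π = [0.3750, 0.2500, 0.3750], E[r] = 3.7500, γ^t·E[r] = 3.750000, running G = 3.750000
t=1: π = [0.3906, 0.3125, 0.2969], E[r] = 3.6875, γ^t·E[r] = 2.581250, running G = 6.331250
t=2: π = [0.4160, 0.2852, 0.2988], E[r] = 3.7148, γ^t·E[r] = 1.820273, running G = 8.151523
t=3: π = [0.4089, 0.2891, 0.3020], E[r] = 3.7109, γ^t·E[r] = 1.272852, running G = 9.424375
t=4: π = [0.4095, 0.2894, 0.3011], E[r] = 3.7106, γ^t·E[r] = 0.890923, running G = 10.315298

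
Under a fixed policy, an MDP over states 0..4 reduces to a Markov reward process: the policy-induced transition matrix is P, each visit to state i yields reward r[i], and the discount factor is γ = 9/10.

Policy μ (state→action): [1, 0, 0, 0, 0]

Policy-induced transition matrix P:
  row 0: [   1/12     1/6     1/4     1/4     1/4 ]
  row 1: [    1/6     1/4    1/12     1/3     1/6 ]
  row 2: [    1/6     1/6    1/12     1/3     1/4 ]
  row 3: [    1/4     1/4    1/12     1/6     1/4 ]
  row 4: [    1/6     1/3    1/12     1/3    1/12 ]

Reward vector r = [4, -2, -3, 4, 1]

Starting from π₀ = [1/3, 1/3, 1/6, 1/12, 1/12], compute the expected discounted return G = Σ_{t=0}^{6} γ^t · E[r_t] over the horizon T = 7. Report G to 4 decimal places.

G = 5.4719

t=0: π = [0.3333, 0.3333, 0.1667, 0.0833, 0.0833], E[r] = 0.5833, γ^t·E[r] = 0.583333, running G = 0.583333
t=1: π = [0.1458, 0.2153, 0.1389, 0.2917, 0.2083], E[r] = 1.1111, γ^t·E[r] = 1.000000, running G = 1.583333
t=2: π = [0.1788, 0.2436, 0.1076, 0.2726, 0.1973], E[r] = 1.1927, γ^t·E[r] = 0.966094, running G = 2.549427
t=3: π = [0.1745, 0.2426, 0.1131, 0.2730, 0.1968], E[r] = 1.1622, γ^t·E[r] = 0.847230, running G = 3.396658
t=4: π = [0.1749, 0.2424, 0.1124, 0.2733, 0.1970], E[r] = 1.1676, γ^t·E[r] = 0.766035, running G = 4.162693
t=5: π = [0.1749, 0.2425, 0.1125, 0.2732, 0.1970], E[r] = 1.1669, γ^t·E[r] = 0.689041, running G = 4.851734
t=6: π = [0.1749, 0.2425, 0.1125, 0.2732, 0.1970], E[r] = 1.1669, γ^t·E[r] = 0.620163, running G = 5.471897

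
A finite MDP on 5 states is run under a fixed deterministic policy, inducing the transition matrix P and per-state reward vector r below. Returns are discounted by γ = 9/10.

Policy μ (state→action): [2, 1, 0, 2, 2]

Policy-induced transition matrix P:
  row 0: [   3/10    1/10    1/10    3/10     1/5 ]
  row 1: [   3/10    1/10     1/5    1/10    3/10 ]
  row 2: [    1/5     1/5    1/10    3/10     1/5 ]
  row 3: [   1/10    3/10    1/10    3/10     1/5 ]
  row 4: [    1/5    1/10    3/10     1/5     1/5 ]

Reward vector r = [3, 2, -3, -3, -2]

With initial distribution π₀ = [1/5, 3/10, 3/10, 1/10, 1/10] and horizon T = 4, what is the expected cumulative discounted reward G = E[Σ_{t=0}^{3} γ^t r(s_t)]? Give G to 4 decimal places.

t=0: π = [0.2000, 0.3000, 0.3000, 0.1000, 0.1000], E[r] = -0.2000, γ^t·E[r] = -0.200000, running G = -0.200000
t=1: π = [0.2400, 0.1500, 0.1500, 0.2300, 0.2300], E[r] = -0.5800, γ^t·E[r] = -0.522000, running G = -0.722000
t=2: π = [0.2160, 0.1610, 0.1610, 0.2470, 0.2150], E[r] = -0.6840, γ^t·E[r] = -0.554040, running G = -1.276040
t=3: π = [0.2130, 0.1655, 0.1591, 0.2463, 0.2161], E[r] = -0.6784, γ^t·E[r] = -0.494554, running G = -1.770594

G = -1.7706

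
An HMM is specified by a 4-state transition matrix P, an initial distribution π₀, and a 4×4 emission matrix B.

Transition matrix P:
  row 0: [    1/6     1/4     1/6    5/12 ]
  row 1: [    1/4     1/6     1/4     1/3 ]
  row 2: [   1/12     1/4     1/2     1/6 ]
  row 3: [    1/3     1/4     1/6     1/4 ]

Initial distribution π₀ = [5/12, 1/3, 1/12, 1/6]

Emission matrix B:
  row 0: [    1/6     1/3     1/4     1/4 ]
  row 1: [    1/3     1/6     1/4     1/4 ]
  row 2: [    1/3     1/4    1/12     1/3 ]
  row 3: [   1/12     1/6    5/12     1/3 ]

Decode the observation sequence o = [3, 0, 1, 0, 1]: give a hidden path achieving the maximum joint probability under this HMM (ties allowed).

path = [1, 2, 2, 2, 2]

t=0: δ = [1.042e-01, 8.333e-02, 2.778e-02, 5.556e-02]  (obs o_0=3)
t=1: δ = [3.472e-03, 8.681e-03, 6.944e-03, 3.617e-03]  ψ = [1, 0, 1, 0]  (obs o_1=0)
t=2: δ = [7.234e-04, 2.894e-04, 8.681e-04, 4.823e-04]  ψ = [1, 2, 2, 1]  (obs o_2=1)
t=3: δ = [2.679e-05, 7.234e-05, 1.447e-04, 2.512e-05]  ψ = [3, 2, 2, 0]  (obs o_3=0)
t=4: δ = [6.028e-06, 6.028e-06, 1.808e-05, 4.019e-06]  ψ = [1, 2, 2, 1]  (obs o_4=1)
backtrack: best end state = 2; path = [1, 2, 2, 2, 2]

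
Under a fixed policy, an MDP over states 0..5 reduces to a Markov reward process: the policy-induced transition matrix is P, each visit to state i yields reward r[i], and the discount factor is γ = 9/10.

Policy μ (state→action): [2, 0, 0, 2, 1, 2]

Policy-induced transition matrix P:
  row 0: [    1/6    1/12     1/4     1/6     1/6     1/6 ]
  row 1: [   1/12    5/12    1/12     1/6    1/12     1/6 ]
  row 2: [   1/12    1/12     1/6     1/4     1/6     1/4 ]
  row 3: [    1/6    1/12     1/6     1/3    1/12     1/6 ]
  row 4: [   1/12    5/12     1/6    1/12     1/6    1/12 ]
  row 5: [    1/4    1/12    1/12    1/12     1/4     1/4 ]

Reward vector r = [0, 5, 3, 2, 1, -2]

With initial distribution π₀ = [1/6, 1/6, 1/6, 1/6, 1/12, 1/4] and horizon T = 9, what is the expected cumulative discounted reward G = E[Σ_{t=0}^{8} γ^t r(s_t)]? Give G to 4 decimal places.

G = 9.2016

t=0: π = [0.1667, 0.1667, 0.1667, 0.1667, 0.0833, 0.2500], E[r] = 1.2500, γ^t·E[r] = 1.250000, running G = 1.250000
t=1: π = [0.1528, 0.1667, 0.1458, 0.1806, 0.1597, 0.1944], E[r] = 1.4028, γ^t·E[r] = 1.262500, running G = 2.512500
t=2: π = [0.1435, 0.1921, 0.1493, 0.1794, 0.1539, 0.1817], E[r] = 1.5579, γ^t·E[r] = 1.261875, running G = 3.774375
t=3: π = [0.1405, 0.1987, 0.1475, 0.1810, 0.1508, 0.1814], E[r] = 1.5859, γ^t·E[r] = 1.156148, running G = 4.930523
t=4: π = [0.1404, 0.1998, 0.1467, 0.1814, 0.1501, 0.1815], E[r] = 1.5893, γ^t·E[r] = 1.042770, running G = 5.973293
t=5: π = [0.1404, 0.2000, 0.1466, 0.1815, 0.1500, 0.1815], E[r] = 1.5897, γ^t·E[r] = 0.938720, running G = 6.912013
t=6: π = [0.1404, 0.2000, 0.1466, 0.1815, 0.1500, 0.1815], E[r] = 1.5897, γ^t·E[r] = 0.844856, running G = 7.756869
t=7: π = [0.1404, 0.2000, 0.1466, 0.1815, 0.1500, 0.1815], E[r] = 1.5897, γ^t·E[r] = 0.760365, running G = 8.517233
t=8: π = [0.1404, 0.2000, 0.1466, 0.1815, 0.1500, 0.1815], E[r] = 1.5897, γ^t·E[r] = 0.684326, running G = 9.201559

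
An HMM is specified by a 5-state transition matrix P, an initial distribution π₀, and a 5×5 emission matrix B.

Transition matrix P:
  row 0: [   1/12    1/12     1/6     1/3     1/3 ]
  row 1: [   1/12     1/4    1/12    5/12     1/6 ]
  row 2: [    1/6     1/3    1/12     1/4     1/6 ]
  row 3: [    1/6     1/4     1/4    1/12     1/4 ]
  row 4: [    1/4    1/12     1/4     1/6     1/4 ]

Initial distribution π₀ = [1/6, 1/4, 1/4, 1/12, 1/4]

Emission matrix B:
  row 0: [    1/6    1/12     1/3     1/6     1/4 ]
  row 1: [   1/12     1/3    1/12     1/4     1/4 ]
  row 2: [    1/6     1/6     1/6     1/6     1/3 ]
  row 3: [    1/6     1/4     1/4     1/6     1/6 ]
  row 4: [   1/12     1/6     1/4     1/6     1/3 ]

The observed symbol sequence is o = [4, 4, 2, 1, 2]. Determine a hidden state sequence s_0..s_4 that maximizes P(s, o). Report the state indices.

t=0: δ = [4.167e-02, 6.250e-02, 8.333e-02, 1.389e-02, 8.333e-02]  (obs o_0=4)
t=1: δ = [5.208e-03, 6.944e-03, 6.944e-03, 4.340e-03, 6.944e-03]  ψ = [4, 2, 4, 1, 4]  (obs o_1=4)
t=2: δ = [5.787e-04, 1.929e-04, 2.894e-04, 7.234e-04, 4.340e-04]  ψ = [4, 2, 4, 1, 0]  (obs o_2=2)
t=3: δ = [1.005e-05, 6.028e-05, 3.014e-05, 4.823e-05, 3.215e-05]  ψ = [3, 3, 3, 0, 0]  (obs o_3=1)
t=4: δ = [2.679e-06, 1.256e-06, 2.009e-06, 6.279e-06, 3.014e-06]  ψ = [3, 1, 3, 1, 3]  (obs o_4=2)
backtrack: best end state = 3; path = [2, 1, 3, 1, 3]

path = [2, 1, 3, 1, 3]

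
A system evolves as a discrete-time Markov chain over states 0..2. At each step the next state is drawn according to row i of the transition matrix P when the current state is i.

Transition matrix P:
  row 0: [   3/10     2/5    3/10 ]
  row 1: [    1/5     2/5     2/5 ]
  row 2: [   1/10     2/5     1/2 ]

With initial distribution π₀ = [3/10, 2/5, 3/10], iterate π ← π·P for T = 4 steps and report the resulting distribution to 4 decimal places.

π = [0.1752, 0.4000, 0.4248]

t=0: π = [0.3000, 0.4000, 0.3000]
t=1: π = [0.2000, 0.4000, 0.4000]
t=2: π = [0.1800, 0.4000, 0.4200]
t=3: π = [0.1760, 0.4000, 0.4240]
t=4: π = [0.1752, 0.4000, 0.4248]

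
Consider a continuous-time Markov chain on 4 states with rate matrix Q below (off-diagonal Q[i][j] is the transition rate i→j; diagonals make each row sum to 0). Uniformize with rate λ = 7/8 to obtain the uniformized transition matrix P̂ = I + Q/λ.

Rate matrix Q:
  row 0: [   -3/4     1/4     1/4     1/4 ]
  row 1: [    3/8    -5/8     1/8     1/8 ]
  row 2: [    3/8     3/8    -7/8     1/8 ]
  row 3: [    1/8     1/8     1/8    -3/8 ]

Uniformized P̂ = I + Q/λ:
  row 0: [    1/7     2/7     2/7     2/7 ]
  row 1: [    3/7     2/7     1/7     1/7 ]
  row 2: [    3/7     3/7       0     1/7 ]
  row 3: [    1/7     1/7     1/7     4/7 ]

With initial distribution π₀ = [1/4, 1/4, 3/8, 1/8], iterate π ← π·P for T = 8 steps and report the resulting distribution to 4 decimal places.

t=0: π = [0.2500, 0.2500, 0.3750, 0.1250]
t=1: π = [0.3214, 0.3214, 0.1250, 0.2321]
t=2: π = [0.2704, 0.2704, 0.1709, 0.2883]
t=3: π = [0.2690, 0.2690, 0.1571, 0.3050]
t=4: π = [0.2646, 0.2646, 0.1588, 0.3120]
t=5: π = [0.2638, 0.2638, 0.1580, 0.3144]
t=6: π = [0.2634, 0.2634, 0.1580, 0.3153]
t=7: π = [0.2632, 0.2632, 0.1579, 0.3156]
t=8: π = [0.2632, 0.2632, 0.1579, 0.3157]

π = [0.2632, 0.2632, 0.1579, 0.3157]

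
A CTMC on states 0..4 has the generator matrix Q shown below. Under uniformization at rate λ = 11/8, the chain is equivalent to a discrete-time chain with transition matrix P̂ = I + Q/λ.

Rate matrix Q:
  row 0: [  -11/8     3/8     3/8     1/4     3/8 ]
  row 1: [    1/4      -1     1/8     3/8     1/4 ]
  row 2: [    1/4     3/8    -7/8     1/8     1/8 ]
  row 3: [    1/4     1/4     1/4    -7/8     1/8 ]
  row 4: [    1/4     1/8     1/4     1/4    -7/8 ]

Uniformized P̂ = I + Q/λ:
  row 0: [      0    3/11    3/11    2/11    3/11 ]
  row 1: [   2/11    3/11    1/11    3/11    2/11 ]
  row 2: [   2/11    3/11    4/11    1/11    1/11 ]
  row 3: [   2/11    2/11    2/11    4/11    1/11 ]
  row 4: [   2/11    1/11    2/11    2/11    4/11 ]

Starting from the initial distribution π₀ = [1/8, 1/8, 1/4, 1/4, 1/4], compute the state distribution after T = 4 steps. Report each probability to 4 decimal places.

t=0: π = [0.1250, 0.1250, 0.2500, 0.2500, 0.2500]
t=1: π = [0.1591, 0.2045, 0.2273, 0.2159, 0.1932]
t=2: π = [0.1529, 0.2180, 0.2190, 0.2190, 0.1911]
t=3: π = [0.1540, 0.2181, 0.2157, 0.2215, 0.1906]
t=4: π = [0.1538, 0.2179, 0.2152, 0.2223, 0.1907]

π = [0.1538, 0.2179, 0.2152, 0.2223, 0.1907]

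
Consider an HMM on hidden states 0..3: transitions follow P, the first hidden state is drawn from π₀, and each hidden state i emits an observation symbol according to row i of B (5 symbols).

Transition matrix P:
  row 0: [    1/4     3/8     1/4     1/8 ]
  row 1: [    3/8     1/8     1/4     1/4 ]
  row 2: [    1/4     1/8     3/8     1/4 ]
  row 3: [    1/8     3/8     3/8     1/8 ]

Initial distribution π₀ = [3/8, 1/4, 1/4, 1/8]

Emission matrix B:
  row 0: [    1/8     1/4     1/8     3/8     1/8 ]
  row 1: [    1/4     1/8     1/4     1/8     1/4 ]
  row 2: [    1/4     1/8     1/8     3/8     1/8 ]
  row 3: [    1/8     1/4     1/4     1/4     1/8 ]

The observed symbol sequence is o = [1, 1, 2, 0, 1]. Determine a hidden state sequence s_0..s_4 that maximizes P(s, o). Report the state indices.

t=0: δ = [9.375e-02, 3.125e-02, 3.125e-02, 3.125e-02]  (obs o_0=1)
t=1: δ = [5.859e-03, 4.395e-03, 2.930e-03, 2.930e-03]  ψ = [0, 0, 0, 0]  (obs o_1=1)
t=2: δ = [2.060e-04, 5.493e-04, 1.831e-04, 2.747e-04]  ψ = [1, 0, 0, 1]  (obs o_2=2)
t=3: δ = [2.575e-05, 2.575e-05, 3.433e-05, 1.717e-05]  ψ = [1, 3, 1, 1]  (obs o_3=0)
t=4: δ = [2.414e-06, 1.207e-06, 1.609e-06, 2.146e-06]  ψ = [1, 0, 2, 2]  (obs o_4=1)
backtrack: best end state = 0; path = [0, 1, 3, 1, 0]

path = [0, 1, 3, 1, 0]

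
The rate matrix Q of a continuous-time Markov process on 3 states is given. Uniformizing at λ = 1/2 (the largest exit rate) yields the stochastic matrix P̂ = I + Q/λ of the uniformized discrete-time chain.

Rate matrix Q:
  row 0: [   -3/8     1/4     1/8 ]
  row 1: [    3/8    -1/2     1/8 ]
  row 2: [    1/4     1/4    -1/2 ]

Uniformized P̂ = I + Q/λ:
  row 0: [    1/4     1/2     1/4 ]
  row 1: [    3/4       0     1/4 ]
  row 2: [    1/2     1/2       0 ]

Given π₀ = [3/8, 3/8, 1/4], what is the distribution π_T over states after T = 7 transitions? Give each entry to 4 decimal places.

π = [0.4670, 0.3330, 0.2000]

t=0: π = [0.3750, 0.3750, 0.2500]
t=1: π = [0.5000, 0.3125, 0.1875]
t=2: π = [0.4531, 0.3438, 0.2031]
t=3: π = [0.4727, 0.3281, 0.1992]
t=4: π = [0.4639, 0.3359, 0.2002]
t=5: π = [0.4680, 0.3320, 0.2000]
t=6: π = [0.4660, 0.3340, 0.2000]
t=7: π = [0.4670, 0.3330, 0.2000]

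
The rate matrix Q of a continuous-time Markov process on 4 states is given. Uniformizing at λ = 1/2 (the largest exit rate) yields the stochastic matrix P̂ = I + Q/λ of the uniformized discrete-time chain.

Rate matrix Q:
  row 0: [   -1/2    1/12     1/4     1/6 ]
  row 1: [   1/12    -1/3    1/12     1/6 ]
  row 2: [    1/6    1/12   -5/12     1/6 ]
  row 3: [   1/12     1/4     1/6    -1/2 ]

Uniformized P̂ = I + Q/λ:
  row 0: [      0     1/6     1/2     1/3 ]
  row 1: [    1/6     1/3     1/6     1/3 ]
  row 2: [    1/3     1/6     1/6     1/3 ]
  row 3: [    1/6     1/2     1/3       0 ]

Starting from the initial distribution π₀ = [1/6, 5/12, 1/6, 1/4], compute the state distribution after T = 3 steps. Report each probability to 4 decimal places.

π = [0.1802, 0.3005, 0.2693, 0.2500]

t=0: π = [0.1667, 0.4167, 0.1667, 0.2500]
t=1: π = [0.1667, 0.3194, 0.2639, 0.2500]
t=2: π = [0.1829, 0.3032, 0.2639, 0.2500]
t=3: π = [0.1802, 0.3005, 0.2693, 0.2500]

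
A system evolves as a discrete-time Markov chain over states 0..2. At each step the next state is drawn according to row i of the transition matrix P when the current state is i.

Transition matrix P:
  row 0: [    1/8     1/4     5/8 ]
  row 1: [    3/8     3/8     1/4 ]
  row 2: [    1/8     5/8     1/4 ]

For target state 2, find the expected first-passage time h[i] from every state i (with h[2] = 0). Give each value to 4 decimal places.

First-step conditioning: h[2] = 0; for i ≠ 2, h[i] = 1 + Σ_k P[i][k]·h[k].
  h[0] = 1 + 1/8·h[0] + 1/4·h[1]
  h[1] = 1 + 3/8·h[0] + 3/8·h[1]
Solving the 2×2 linear system over states ≠ 2 gives exactly h = [56/29, 80/29, 0] (h[2] = 0 is the target).

h = [1.9310, 2.7586, 0.0000]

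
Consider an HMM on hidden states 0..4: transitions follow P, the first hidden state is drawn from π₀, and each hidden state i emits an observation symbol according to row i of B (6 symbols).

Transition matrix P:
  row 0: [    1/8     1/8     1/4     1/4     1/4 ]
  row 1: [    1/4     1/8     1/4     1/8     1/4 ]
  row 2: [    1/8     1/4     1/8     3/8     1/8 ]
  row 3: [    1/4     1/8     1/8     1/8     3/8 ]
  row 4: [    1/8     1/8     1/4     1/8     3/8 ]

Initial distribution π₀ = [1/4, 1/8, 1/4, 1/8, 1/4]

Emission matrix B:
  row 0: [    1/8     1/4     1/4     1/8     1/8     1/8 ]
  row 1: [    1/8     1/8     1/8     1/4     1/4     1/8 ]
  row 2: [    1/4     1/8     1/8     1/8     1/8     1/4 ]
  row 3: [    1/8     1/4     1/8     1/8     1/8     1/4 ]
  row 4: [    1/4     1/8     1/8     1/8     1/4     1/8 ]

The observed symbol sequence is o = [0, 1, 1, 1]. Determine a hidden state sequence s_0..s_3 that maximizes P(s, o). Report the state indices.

path = [2, 3, 0, 3]

t=0: δ = [3.125e-02, 1.562e-02, 6.250e-02, 1.562e-02, 6.250e-02]  (obs o_0=0)
t=1: δ = [1.953e-03, 1.953e-03, 1.953e-03, 5.859e-03, 2.930e-03]  ψ = [2, 2, 4, 2, 4]  (obs o_1=1)
t=2: δ = [3.662e-04, 9.155e-05, 9.155e-05, 1.831e-04, 2.747e-04]  ψ = [3, 3, 3, 2, 3]  (obs o_2=1)
t=3: δ = [1.144e-05, 5.722e-06, 1.144e-05, 2.289e-05, 1.287e-05]  ψ = [0, 0, 0, 0, 4]  (obs o_3=1)
backtrack: best end state = 3; path = [2, 3, 0, 3]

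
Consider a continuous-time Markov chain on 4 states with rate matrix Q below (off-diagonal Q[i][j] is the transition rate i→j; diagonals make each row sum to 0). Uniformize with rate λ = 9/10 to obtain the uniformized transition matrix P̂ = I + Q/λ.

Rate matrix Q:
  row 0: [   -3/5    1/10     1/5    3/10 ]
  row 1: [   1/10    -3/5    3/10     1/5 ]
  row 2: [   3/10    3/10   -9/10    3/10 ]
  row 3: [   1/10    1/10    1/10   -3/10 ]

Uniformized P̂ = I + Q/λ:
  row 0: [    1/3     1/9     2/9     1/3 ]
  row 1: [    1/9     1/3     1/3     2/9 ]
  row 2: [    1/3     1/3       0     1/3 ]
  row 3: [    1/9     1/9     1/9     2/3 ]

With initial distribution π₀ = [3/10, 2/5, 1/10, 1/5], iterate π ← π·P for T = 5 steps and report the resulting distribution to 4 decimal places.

π = [0.1882, 0.1883, 0.1570, 0.4664]

t=0: π = [0.3000, 0.4000, 0.1000, 0.2000]
t=1: π = [0.2000, 0.2222, 0.2222, 0.3556]
t=2: π = [0.2049, 0.2099, 0.1580, 0.4272]
t=3: π = [0.1918, 0.1929, 0.1630, 0.4524]
t=4: π = [0.1899, 0.1902, 0.1572, 0.4627]
t=5: π = [0.1882, 0.1883, 0.1570, 0.4664]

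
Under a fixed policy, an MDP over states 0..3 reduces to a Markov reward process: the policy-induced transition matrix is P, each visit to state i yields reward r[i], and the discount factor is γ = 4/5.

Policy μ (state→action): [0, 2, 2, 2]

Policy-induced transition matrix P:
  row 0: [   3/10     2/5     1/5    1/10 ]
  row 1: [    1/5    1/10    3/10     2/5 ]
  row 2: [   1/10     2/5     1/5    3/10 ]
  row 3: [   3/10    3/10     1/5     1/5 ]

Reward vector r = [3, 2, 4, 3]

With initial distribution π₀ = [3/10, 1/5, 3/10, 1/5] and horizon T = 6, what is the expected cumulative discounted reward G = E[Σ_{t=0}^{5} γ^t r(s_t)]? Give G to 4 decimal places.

G = 10.9822

t=0: π = [0.3000, 0.2000, 0.3000, 0.2000], E[r] = 3.1000, γ^t·E[r] = 3.100000, running G = 3.100000
t=1: π = [0.2200, 0.3200, 0.2200, 0.2400], E[r] = 2.9000, γ^t·E[r] = 2.320000, running G = 5.420000
t=2: π = [0.2240, 0.2800, 0.2320, 0.2640], E[r] = 2.9520, γ^t·E[r] = 1.889280, running G = 7.309280
t=3: π = [0.2256, 0.2896, 0.2280, 0.2568], E[r] = 2.9384, γ^t·E[r] = 1.504461, running G = 8.813741
t=4: π = [0.2254, 0.2874, 0.2290, 0.2582], E[r] = 2.9415, γ^t·E[r] = 1.204847, running G = 10.018587
t=5: π = [0.2255, 0.2880, 0.2287, 0.2578], E[r] = 2.9408, γ^t·E[r] = 0.963639, running G = 10.982226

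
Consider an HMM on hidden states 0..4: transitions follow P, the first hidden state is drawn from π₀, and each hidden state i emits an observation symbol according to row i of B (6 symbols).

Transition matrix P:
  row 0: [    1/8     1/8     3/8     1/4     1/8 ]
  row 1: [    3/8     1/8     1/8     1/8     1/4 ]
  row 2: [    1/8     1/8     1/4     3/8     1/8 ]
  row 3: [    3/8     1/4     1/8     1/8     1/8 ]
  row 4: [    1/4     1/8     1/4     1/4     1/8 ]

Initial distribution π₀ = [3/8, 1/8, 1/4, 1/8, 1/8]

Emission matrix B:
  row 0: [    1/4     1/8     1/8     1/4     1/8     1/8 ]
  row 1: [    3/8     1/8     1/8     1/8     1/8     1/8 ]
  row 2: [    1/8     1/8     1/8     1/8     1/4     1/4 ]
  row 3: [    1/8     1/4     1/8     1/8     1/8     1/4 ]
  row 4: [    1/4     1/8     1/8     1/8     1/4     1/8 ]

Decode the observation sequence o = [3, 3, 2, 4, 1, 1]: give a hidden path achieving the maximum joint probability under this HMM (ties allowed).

path = [0, 3, 0, 2, 3, 0]

t=0: δ = [9.375e-02, 1.562e-02, 3.125e-02, 1.562e-02, 1.562e-02]  (obs o_0=3)
t=1: δ = [2.930e-03, 1.465e-03, 4.395e-03, 2.930e-03, 1.465e-03]  ψ = [0, 0, 0, 0, 0]  (obs o_1=3)
t=2: δ = [1.373e-04, 9.155e-05, 1.373e-04, 2.060e-04, 6.866e-05]  ψ = [3, 3, 0, 2, 2]  (obs o_2=2)
t=3: δ = [9.656e-06, 6.437e-06, 1.287e-05, 6.437e-06, 6.437e-06]  ψ = [3, 3, 0, 2, 3]  (obs o_3=4)
t=4: δ = [3.017e-07, 2.012e-07, 4.526e-07, 1.207e-06, 2.012e-07]  ψ = [1, 2, 0, 2, 1]  (obs o_4=1)
t=5: δ = [5.658e-08, 3.772e-08, 1.886e-08, 4.243e-08, 1.886e-08]  ψ = [3, 3, 3, 2, 3]  (obs o_5=1)
backtrack: best end state = 0; path = [0, 3, 0, 2, 3, 0]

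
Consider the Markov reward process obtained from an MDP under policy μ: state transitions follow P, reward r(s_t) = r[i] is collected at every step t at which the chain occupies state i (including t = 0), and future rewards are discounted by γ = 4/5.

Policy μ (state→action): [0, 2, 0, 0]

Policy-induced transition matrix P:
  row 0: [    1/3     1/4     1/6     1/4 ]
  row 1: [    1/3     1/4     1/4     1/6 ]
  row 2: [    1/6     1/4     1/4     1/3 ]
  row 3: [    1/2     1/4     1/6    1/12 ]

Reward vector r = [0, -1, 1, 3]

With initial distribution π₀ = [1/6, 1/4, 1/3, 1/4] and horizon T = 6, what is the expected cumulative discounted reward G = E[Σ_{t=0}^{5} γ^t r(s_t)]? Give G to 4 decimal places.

t=0: π = [0.1667, 0.2500, 0.3333, 0.2500], E[r] = 0.8333, γ^t·E[r] = 0.833333, running G = 0.833333
t=1: π = [0.3194, 0.2500, 0.2153, 0.2153], E[r] = 0.6111, γ^t·E[r] = 0.488889, running G = 1.322222
t=2: π = [0.3333, 0.2500, 0.2054, 0.2112], E[r] = 0.5891, γ^t·E[r] = 0.377037, running G = 1.699259
t=3: π = [0.3343, 0.2500, 0.2046, 0.2111], E[r] = 0.5879, γ^t·E[r] = 0.300988, running G = 2.000247
t=4: π = [0.3344, 0.2500, 0.2046, 0.2110], E[r] = 0.5877, γ^t·E[r] = 0.240708, running G = 2.240955
t=5: π = [0.3344, 0.2500, 0.2045, 0.2110], E[r] = 0.5877, γ^t·E[r] = 0.192566, running G = 2.433521

G = 2.4335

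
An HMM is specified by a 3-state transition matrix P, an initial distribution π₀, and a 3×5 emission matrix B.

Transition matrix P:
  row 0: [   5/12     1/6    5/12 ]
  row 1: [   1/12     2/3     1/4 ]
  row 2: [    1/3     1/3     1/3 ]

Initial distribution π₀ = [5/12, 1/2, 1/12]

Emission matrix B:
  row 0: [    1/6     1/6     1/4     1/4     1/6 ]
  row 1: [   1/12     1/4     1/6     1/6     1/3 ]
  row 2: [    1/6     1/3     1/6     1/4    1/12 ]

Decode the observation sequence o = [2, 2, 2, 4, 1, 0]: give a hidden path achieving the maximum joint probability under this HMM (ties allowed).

t=0: δ = [1.042e-01, 8.333e-02, 1.389e-02]  (obs o_0=2)
t=1: δ = [1.085e-02, 9.259e-03, 7.234e-03]  ψ = [0, 1, 0]  (obs o_1=2)
t=2: δ = [1.130e-03, 1.029e-03, 7.535e-04]  ψ = [0, 1, 0]  (obs o_2=2)
t=3: δ = [7.849e-05, 2.286e-04, 3.925e-05]  ψ = [0, 1, 0]  (obs o_3=4)
t=4: δ = [5.451e-06, 3.810e-05, 1.905e-05]  ψ = [0, 1, 1]  (obs o_4=1)
t=5: δ = [1.058e-06, 2.117e-06, 1.588e-06]  ψ = [2, 1, 1]  (obs o_5=0)
backtrack: best end state = 1; path = [1, 1, 1, 1, 1, 1]

path = [1, 1, 1, 1, 1, 1]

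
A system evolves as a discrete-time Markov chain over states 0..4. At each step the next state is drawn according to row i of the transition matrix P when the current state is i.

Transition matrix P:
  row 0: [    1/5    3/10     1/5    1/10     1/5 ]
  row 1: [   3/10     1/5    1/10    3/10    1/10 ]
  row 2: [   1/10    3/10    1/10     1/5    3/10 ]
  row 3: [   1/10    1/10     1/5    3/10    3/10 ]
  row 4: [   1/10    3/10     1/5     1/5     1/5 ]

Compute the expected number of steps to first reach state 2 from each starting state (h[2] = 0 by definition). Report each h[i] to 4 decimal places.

First-step conditioning: h[2] = 0; for i ≠ 2, h[i] = 1 + Σ_k P[i][k]·h[k].
  h[0] = 1 + 1/5·h[0] + 3/10·h[1] + 1/10·h[3] + 1/5·h[4]
  h[1] = 1 + 3/10·h[0] + 1/5·h[1] + 3/10·h[3] + 1/10·h[4]
  h[3] = 1 + 1/10·h[0] + 1/10·h[1] + 3/10·h[3] + 3/10·h[4]
  h[4] = 1 + 1/10·h[0] + 3/10·h[1] + 1/5·h[3] + 1/5·h[4]
Solving the 4×4 linear system over states ≠ 2 gives exactly h = [9070/1601, 9860/1601, 0, 8870/1601, 9050/1601] (h[2] = 0 is the target).

h = [5.6652, 6.1587, 0.0000, 5.5403, 5.6527]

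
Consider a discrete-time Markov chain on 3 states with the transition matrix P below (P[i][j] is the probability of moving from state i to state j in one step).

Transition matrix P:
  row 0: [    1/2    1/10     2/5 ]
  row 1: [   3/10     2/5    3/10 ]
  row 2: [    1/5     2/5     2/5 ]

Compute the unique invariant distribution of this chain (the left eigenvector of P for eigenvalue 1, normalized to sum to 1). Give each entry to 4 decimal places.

Balance equations π_j = Σ_i π_i·P[i][j]:
  π_0 = 1/2·π_0 + 3/10·π_1 + 1/5·π_2
  π_1 = 1/10·π_0 + 2/5·π_1 + 2/5·π_2
  normalize: π_0 + π_1 + π_2 = 1
Solving the linear system gives exactly π = [24/73, 22/73, 27/73].

π = [0.3288, 0.3014, 0.3699]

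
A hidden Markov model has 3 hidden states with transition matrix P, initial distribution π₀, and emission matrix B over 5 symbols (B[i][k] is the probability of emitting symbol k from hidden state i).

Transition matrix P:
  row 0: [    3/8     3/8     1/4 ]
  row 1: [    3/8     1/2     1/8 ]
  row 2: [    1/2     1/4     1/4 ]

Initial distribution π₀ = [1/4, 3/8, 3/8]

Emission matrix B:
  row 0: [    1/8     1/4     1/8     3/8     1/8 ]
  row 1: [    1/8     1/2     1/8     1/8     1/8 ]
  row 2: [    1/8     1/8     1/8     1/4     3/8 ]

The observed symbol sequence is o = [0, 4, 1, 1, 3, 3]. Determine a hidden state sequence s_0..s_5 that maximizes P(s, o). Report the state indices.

path = [1, 1, 1, 1, 0, 0]

t=0: δ = [3.125e-02, 4.688e-02, 4.688e-02]  (obs o_0=0)
t=1: δ = [2.930e-03, 2.930e-03, 4.395e-03]  ψ = [2, 1, 2]  (obs o_1=4)
t=2: δ = [5.493e-04, 7.324e-04, 1.373e-04]  ψ = [2, 1, 2]  (obs o_2=1)
t=3: δ = [6.866e-05, 1.831e-04, 1.717e-05]  ψ = [1, 1, 0]  (obs o_3=1)
t=4: δ = [2.575e-05, 1.144e-05, 5.722e-06]  ψ = [1, 1, 1]  (obs o_4=3)
t=5: δ = [3.621e-06, 1.207e-06, 1.609e-06]  ψ = [0, 0, 0]  (obs o_5=3)
backtrack: best end state = 0; path = [1, 1, 1, 1, 0, 0]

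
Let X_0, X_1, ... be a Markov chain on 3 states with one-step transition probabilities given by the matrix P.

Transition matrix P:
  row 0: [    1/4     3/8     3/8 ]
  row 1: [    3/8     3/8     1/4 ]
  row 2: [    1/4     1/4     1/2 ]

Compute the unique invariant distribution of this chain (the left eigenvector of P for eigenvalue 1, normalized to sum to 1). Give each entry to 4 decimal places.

Balance equations π_j = Σ_i π_i·P[i][j]:
  π_0 = 1/4·π_0 + 3/8·π_1 + 1/4·π_2
  π_1 = 3/8·π_0 + 3/8·π_1 + 1/4·π_2
  normalize: π_0 + π_1 + π_2 = 1
Solving the linear system gives exactly π = [16/55, 18/55, 21/55].

π = [0.2909, 0.3273, 0.3818]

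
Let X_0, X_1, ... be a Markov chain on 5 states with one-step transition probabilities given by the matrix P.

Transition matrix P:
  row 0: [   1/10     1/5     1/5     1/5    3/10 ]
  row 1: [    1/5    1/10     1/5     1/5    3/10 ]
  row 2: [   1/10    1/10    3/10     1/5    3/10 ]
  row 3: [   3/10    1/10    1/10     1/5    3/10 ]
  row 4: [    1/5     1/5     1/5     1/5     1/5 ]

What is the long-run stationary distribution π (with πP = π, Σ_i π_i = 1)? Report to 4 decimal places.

π = [0.1818, 0.1455, 0.2000, 0.2000, 0.2727]

Balance equations π_j = Σ_i π_i·P[i][j]:
  π_0 = 1/10·π_0 + 1/5·π_1 + 1/10·π_2 + 3/10·π_3 + 1/5·π_4
  π_1 = 1/5·π_0 + 1/10·π_1 + 1/10·π_2 + 1/10·π_3 + 1/5·π_4
  π_2 = 1/5·π_0 + 1/5·π_1 + 3/10·π_2 + 1/10·π_3 + 1/5·π_4
  π_3 = 1/5·π_0 + 1/5·π_1 + 1/5·π_2 + 1/5·π_3 + 1/5·π_4
  normalize: π_0 + π_1 + π_2 + π_3 + π_4 = 1
Solving the linear system gives exactly π = [2/11, 8/55, 1/5, 1/5, 3/11].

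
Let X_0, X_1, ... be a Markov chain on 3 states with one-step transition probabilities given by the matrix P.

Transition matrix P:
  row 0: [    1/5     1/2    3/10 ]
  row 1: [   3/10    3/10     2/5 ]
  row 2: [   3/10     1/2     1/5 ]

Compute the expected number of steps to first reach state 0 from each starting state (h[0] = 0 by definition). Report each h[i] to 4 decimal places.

h = [0.0000, 3.3333, 3.3333]

First-step conditioning: h[0] = 0; for i ≠ 0, h[i] = 1 + Σ_k P[i][k]·h[k].
  h[1] = 1 + 3/10·h[1] + 2/5·h[2]
  h[2] = 1 + 1/2·h[1] + 1/5·h[2]
Solving the 2×2 linear system over states ≠ 0 gives exactly h = [0, 10/3, 10/3] (h[0] = 0 is the target).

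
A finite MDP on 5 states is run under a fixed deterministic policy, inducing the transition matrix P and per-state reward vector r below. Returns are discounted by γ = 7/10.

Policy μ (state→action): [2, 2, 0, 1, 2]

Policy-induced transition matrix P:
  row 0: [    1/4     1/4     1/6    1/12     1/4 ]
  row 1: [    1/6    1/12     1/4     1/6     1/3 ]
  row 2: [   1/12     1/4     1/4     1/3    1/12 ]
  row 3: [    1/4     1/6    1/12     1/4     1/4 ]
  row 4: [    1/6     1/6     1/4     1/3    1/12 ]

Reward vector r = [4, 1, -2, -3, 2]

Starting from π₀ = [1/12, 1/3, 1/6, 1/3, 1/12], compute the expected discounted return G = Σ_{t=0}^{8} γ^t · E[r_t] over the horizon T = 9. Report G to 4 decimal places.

t=0: π = [0.0833, 0.3333, 0.1667, 0.3333, 0.0833], E[r] = -0.5000, γ^t·E[r] = -0.500000, running G = -0.500000
t=1: π = [0.1875, 0.1597, 0.1875, 0.2292, 0.2361], E[r] = 0.3194, γ^t·E[r] = 0.223611, running G = -0.276389
t=2: π = [0.1858, 0.1846, 0.1962, 0.2407, 0.1927], E[r] = 0.1985, γ^t·E[r] = 0.097263, running G = -0.179126
t=3: π = [0.1859, 0.1831, 0.1944, 0.2361, 0.2006], E[r] = 0.2307, γ^t·E[r] = 0.079133, running G = -0.099993
t=4: π = [0.1856, 0.1831, 0.1952, 0.2367, 0.1994], E[r] = 0.2241, γ^t·E[r] = 0.053806, running G = -0.046187
t=5: π = [0.1856, 0.1831, 0.1951, 0.2367, 0.1995], E[r] = 0.2243, γ^t·E[r] = 0.037693, running G = -0.008493
t=6: π = [0.1856, 0.1831, 0.1951, 0.2367, 0.1995], E[r] = 0.2243, γ^t·E[r] = 0.026388, running G = 0.017895
t=7: π = [0.1856, 0.1831, 0.1951, 0.2367, 0.1995], E[r] = 0.2243, γ^t·E[r] = 0.018471, running G = 0.036366
t=8: π = [0.1856, 0.1831, 0.1951, 0.2367, 0.1995], E[r] = 0.2243, γ^t·E[r] = 0.012930, running G = 0.049296

G = 0.0493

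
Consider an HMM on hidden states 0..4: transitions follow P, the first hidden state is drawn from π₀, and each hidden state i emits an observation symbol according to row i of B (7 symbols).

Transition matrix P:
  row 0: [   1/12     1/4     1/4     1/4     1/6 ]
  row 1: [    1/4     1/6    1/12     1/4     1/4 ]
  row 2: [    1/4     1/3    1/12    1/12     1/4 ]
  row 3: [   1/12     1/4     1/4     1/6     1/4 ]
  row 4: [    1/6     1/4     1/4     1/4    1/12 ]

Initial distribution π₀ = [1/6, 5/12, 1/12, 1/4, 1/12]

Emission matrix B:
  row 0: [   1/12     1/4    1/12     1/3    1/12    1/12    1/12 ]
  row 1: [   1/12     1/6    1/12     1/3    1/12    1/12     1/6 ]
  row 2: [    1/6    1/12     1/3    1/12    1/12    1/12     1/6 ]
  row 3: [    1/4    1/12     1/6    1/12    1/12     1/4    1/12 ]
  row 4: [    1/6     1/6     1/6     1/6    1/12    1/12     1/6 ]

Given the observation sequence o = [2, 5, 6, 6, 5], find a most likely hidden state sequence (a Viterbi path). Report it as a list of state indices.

path = [1, 3, 2, 1, 3]

t=0: δ = [1.389e-02, 3.472e-02, 2.778e-02, 4.167e-02, 1.389e-02]  (obs o_0=2)
t=1: δ = [7.234e-04, 8.681e-04, 8.681e-04, 2.170e-03, 8.681e-04]  ψ = [1, 3, 3, 1, 3]  (obs o_1=5)
t=2: δ = [1.808e-05, 9.042e-05, 9.042e-05, 3.014e-05, 9.042e-05]  ψ = [1, 3, 3, 3, 3]  (obs o_2=6)
t=3: δ = [1.884e-06, 5.023e-06, 3.768e-06, 1.884e-06, 3.768e-06]  ψ = [1, 2, 4, 1, 1]  (obs o_3=6)
t=4: δ = [1.047e-07, 1.047e-07, 7.849e-08, 3.140e-07, 1.047e-07]  ψ = [1, 2, 4, 1, 1]  (obs o_4=5)
backtrack: best end state = 3; path = [1, 3, 2, 1, 3]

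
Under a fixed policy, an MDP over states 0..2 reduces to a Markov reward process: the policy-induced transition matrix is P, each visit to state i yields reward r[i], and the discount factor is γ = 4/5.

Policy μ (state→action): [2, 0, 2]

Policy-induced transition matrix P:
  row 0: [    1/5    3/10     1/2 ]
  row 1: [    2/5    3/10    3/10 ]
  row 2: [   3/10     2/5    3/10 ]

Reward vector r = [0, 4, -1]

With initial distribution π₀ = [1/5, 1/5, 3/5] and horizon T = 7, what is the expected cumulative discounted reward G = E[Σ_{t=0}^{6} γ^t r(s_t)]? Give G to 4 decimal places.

t=0: π = [0.2000, 0.2000, 0.6000], E[r] = 0.2000, γ^t·E[r] = 0.200000, running G = 0.200000
t=1: π = [0.3000, 0.3600, 0.3400], E[r] = 1.1000, γ^t·E[r] = 0.880000, running G = 1.080000
t=2: π = [0.3060, 0.3340, 0.3600], E[r] = 0.9760, γ^t·E[r] = 0.624640, running G = 1.704640
t=3: π = [0.3028, 0.3360, 0.3612], E[r] = 0.9828, γ^t·E[r] = 0.503194, running G = 2.207834
t=4: π = [0.3033, 0.3361, 0.3606], E[r] = 0.9839, γ^t·E[r] = 0.403014, running G = 2.610847
t=5: π = [0.3033, 0.3361, 0.3607], E[r] = 0.9836, γ^t·E[r] = 0.322293, running G = 2.933140
t=6: π = [0.3033, 0.3361, 0.3607], E[r] = 0.9836, γ^t·E[r] = 0.257847, running G = 3.190988

G = 3.1910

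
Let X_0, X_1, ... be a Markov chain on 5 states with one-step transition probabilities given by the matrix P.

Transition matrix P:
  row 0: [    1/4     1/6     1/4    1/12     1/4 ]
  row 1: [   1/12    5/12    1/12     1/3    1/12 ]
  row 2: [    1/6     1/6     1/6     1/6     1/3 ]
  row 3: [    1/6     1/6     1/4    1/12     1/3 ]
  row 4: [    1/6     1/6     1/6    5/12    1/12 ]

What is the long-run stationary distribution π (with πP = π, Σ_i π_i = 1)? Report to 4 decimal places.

π = [0.1616, 0.2222, 0.1803, 0.2244, 0.2114]

Balance equations π_j = Σ_i π_i·P[i][j]:
  π_0 = 1/4·π_0 + 1/12·π_1 + 1/6·π_2 + 1/6·π_3 + 1/6·π_4
  π_1 = 1/6·π_0 + 5/12·π_1 + 1/6·π_2 + 1/6·π_3 + 1/6·π_4
  π_2 = 1/4·π_0 + 1/12·π_1 + 1/6·π_2 + 1/4·π_3 + 1/6·π_4
  π_3 = 1/12·π_0 + 1/3·π_1 + 1/6·π_2 + 1/12·π_3 + 5/12·π_4
  normalize: π_0 + π_1 + π_2 + π_3 + π_4 = 1
Solving the linear system gives exactly π = [16/99, 2/9, 3481/19305, 1444/6435, 314/1485].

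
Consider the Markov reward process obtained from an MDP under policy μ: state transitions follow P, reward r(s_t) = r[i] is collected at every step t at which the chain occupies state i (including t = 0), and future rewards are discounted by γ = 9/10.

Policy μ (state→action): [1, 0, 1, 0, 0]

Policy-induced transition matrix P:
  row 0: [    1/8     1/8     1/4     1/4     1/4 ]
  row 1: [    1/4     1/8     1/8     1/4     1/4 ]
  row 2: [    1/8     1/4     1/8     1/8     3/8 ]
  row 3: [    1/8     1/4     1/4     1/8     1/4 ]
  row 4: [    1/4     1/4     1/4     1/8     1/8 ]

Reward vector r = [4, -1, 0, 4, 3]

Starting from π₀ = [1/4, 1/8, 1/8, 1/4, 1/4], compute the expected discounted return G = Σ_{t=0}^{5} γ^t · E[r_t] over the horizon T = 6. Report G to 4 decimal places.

t=0: π = [0.2500, 0.1250, 0.1250, 0.2500, 0.2500], E[r] = 2.6250, γ^t·E[r] = 2.625000, running G = 2.625000
t=1: π = [0.1719, 0.2031, 0.2188, 0.1719, 0.2344], E[r] = 1.8750, γ^t·E[r] = 1.687500, running G = 4.312500
t=2: π = [0.1797, 0.2031, 0.1973, 0.1719, 0.2480], E[r] = 1.9473, γ^t·E[r] = 1.577285, running G = 5.889785
t=3: π = [0.1814, 0.2021, 0.2000, 0.1729, 0.2437], E[r] = 1.9458, γ^t·E[r] = 1.418489, running G = 7.308274
t=4: π = [0.1807, 0.2021, 0.1997, 0.1729, 0.2445], E[r] = 1.9462, γ^t·E[r] = 1.276920, running G = 8.585194
t=5: π = [0.1808, 0.2022, 0.1998, 0.1728, 0.2444], E[r] = 1.9457, γ^t·E[r] = 1.148938, running G = 9.734132

G = 9.7341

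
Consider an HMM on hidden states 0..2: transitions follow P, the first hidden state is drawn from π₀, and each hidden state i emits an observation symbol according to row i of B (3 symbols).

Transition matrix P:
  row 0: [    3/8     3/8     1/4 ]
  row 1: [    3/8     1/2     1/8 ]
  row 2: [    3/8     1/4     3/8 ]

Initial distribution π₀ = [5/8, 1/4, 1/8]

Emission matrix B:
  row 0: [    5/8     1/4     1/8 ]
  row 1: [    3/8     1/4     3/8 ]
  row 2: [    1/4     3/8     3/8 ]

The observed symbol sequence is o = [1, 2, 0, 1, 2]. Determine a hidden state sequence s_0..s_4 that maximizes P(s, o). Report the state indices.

t=0: δ = [1.562e-01, 6.250e-02, 4.688e-02]  (obs o_0=1)
t=1: δ = [7.324e-03, 2.197e-02, 1.465e-02]  ψ = [0, 0, 0]  (obs o_1=2)
t=2: δ = [5.150e-03, 4.120e-03, 1.373e-03]  ψ = [1, 1, 2]  (obs o_2=0)
t=3: δ = [4.828e-04, 5.150e-04, 4.828e-04]  ψ = [0, 1, 0]  (obs o_3=1)
t=4: δ = [2.414e-05, 9.656e-05, 6.789e-05]  ψ = [1, 1, 2]  (obs o_4=2)
backtrack: best end state = 1; path = [0, 1, 1, 1, 1]

path = [0, 1, 1, 1, 1]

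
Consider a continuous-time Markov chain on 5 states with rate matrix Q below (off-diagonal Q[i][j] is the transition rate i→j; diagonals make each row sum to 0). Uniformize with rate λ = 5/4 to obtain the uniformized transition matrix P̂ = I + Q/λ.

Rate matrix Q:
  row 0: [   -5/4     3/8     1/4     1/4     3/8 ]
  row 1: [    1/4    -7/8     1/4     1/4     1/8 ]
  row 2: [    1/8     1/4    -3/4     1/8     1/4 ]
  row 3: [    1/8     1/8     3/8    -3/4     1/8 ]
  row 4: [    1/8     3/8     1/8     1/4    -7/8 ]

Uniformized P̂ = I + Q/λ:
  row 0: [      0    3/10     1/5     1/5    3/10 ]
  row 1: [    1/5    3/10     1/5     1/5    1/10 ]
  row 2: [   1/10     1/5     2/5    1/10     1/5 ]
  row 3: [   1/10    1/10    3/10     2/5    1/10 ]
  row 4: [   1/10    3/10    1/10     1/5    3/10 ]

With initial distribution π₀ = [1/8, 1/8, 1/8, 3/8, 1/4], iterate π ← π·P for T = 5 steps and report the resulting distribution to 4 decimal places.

t=0: π = [0.1250, 0.1250, 0.1250, 0.3750, 0.2500]
t=1: π = [0.1000, 0.2125, 0.2375, 0.2625, 0.1875]
t=2: π = [0.1113, 0.2238, 0.2550, 0.2288, 0.1813]
t=3: π = [0.1113, 0.2288, 0.2558, 0.2203, 0.1840]
t=4: π = [0.1118, 0.2304, 0.2548, 0.2185, 0.1846]
t=5: π = [0.1119, 0.2308, 0.2543, 0.2182, 0.1848]

π = [0.1119, 0.2308, 0.2543, 0.2182, 0.1848]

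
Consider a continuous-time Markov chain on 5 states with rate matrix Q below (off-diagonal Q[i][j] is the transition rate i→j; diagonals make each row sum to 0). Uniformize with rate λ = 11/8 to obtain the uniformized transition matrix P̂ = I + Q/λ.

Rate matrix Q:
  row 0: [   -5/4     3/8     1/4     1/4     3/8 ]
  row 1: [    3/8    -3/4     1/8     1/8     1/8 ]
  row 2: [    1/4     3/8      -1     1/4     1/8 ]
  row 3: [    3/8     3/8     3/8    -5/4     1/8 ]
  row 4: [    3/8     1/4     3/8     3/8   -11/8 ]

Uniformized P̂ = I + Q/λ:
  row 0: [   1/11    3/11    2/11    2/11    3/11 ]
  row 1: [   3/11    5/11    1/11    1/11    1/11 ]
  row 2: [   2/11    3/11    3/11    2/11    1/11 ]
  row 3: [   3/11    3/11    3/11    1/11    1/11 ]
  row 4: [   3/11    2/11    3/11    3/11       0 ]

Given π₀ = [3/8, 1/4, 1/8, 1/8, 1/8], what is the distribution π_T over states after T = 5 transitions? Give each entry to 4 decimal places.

π = [0.2157, 0.3201, 0.1949, 0.1499, 0.1194]

t=0: π = [0.3750, 0.2500, 0.1250, 0.1250, 0.1250]
t=1: π = [0.1932, 0.3068, 0.1932, 0.1591, 0.1477]
t=2: π = [0.2200, 0.3151, 0.1994, 0.1529, 0.1126]
t=3: π = [0.2146, 0.3198, 0.1954, 0.1495, 0.1207]
t=4: π = [0.2159, 0.3199, 0.1951, 0.1501, 0.1190]
t=5: π = [0.2157, 0.3201, 0.1949, 0.1499, 0.1194]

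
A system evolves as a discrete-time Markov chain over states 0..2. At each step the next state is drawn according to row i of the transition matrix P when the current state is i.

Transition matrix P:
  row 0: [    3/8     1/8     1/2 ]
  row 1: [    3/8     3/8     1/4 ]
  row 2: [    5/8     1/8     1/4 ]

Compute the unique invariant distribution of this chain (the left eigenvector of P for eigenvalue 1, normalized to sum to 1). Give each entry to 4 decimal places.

Balance equations π_j = Σ_i π_i·P[i][j]:
  π_0 = 3/8·π_0 + 3/8·π_1 + 5/8·π_2
  π_1 = 1/8·π_0 + 3/8·π_1 + 1/8·π_2
  normalize: π_0 + π_1 + π_2 = 1
Solving the linear system gives exactly π = [7/15, 1/6, 11/30].

π = [0.4667, 0.1667, 0.3667]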